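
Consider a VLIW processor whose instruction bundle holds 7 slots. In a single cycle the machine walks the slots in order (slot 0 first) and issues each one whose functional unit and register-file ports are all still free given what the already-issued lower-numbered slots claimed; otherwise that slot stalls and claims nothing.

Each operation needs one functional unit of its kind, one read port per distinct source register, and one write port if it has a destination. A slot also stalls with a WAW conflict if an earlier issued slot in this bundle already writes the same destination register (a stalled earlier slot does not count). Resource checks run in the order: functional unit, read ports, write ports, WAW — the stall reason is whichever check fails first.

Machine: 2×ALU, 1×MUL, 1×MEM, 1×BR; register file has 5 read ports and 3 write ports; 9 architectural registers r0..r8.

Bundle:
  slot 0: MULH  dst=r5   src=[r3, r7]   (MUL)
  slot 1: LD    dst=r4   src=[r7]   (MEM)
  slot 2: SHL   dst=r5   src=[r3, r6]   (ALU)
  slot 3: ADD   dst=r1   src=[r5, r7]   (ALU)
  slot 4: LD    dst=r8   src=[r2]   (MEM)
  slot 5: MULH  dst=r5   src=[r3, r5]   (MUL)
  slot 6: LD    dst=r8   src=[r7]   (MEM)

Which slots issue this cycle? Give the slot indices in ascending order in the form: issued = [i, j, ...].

slot 0 (MUL): ISSUE — free A2,Mu0,Ld1,B1 rp3 wp2
slot 1 (MEM): ISSUE — free A2,Mu0,Ld0,B1 rp2 wp1
slot 2 (ALU): stall WAW — free A2,Mu0,Ld0,B1 rp2 wp1
slot 3 (ALU): ISSUE — free A1,Mu0,Ld0,B1 rp0 wp0
slot 4 (MEM): stall FU — free A1,Mu0,Ld0,B1 rp0 wp0
slot 5 (MUL): stall FU — free A1,Mu0,Ld0,B1 rp0 wp0
slot 6 (MEM): stall FU — free A1,Mu0,Ld0,B1 rp0 wp0

issued = [0, 1, 3]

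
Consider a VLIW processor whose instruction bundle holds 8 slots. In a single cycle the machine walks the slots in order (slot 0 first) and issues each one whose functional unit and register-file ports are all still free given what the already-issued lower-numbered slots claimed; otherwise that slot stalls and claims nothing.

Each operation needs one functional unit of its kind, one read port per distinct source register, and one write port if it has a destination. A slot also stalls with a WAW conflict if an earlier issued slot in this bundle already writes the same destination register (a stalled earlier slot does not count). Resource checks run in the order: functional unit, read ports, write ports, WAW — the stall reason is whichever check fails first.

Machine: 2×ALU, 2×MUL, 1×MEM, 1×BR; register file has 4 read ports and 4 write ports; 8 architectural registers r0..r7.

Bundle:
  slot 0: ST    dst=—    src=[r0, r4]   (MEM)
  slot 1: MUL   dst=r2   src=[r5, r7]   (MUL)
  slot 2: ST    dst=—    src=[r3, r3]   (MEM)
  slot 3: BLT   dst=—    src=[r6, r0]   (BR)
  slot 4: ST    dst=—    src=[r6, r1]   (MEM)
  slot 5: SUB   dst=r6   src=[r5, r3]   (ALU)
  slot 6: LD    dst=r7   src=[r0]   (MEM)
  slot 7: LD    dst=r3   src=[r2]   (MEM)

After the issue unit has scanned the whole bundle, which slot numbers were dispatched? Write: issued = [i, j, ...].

  0. MEM ⇒ go  {2A/2Mu/0Ld/1B | 2r 4w}
  1. MUL→r2 ⇒ go  {2A/1Mu/0Ld/1B | 0r 3w}
  2. MEM ⇒ no(FU)  {2A/1Mu/0Ld/1B | 0r 3w}
  3. BR ⇒ no(RD_PORT)  {2A/1Mu/0Ld/1B | 0r 3w}
  4. MEM ⇒ no(FU)  {2A/1Mu/0Ld/1B | 0r 3w}
  5. ALU→r6 ⇒ no(RD_PORT)  {2A/1Mu/0Ld/1B | 0r 3w}
  6. MEM→r7 ⇒ no(FU)  {2A/1Mu/0Ld/1B | 0r 3w}
  7. MEM→r3 ⇒ no(FU)  {2A/1Mu/0Ld/1B | 0r 3w}

issued = [0, 1]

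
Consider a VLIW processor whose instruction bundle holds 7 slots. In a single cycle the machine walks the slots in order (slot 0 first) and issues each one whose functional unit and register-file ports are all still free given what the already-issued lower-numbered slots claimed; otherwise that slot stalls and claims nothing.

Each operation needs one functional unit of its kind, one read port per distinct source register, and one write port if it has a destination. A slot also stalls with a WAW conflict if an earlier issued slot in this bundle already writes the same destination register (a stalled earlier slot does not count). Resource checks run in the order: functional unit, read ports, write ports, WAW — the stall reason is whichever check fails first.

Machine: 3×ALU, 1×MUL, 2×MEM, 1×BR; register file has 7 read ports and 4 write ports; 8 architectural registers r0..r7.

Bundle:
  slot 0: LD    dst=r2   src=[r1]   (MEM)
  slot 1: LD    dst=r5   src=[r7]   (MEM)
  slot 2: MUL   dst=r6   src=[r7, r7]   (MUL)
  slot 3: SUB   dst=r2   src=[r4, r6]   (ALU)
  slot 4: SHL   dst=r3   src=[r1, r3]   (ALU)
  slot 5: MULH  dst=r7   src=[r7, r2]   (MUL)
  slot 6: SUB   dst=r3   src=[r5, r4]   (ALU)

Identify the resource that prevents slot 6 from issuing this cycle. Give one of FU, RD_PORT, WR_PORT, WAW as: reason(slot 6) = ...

slot 0 (MEM): ISSUE — free A3,Mu1,Ld1,B1 rp6 wp3
slot 1 (MEM): ISSUE — free A3,Mu1,Ld0,B1 rp5 wp2
slot 2 (MUL): ISSUE — free A3,Mu0,Ld0,B1 rp4 wp1
slot 3 (ALU): stall WAW — free A3,Mu0,Ld0,B1 rp4 wp1
slot 4 (ALU): ISSUE — free A2,Mu0,Ld0,B1 rp2 wp0
slot 5 (MUL): stall FU — free A2,Mu0,Ld0,B1 rp2 wp0
slot 6 (ALU): stall WR_PORT — free A2,Mu0,Ld0,B1 rp2 wp0

reason(slot 6) = WR_PORT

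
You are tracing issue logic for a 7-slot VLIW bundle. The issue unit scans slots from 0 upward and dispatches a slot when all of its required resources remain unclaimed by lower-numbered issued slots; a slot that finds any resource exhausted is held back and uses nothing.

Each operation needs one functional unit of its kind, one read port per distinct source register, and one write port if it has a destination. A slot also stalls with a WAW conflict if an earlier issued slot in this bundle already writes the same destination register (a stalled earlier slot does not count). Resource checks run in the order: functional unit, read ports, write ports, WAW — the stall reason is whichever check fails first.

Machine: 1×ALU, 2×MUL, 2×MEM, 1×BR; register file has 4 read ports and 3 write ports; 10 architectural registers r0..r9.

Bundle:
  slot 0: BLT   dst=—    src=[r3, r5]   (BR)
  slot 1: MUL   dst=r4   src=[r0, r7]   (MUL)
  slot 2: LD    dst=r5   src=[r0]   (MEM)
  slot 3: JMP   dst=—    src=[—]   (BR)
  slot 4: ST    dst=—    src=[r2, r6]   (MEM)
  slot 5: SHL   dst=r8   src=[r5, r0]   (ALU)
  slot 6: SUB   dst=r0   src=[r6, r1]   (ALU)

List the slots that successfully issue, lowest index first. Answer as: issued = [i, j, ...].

issued = [0, 1]

(0) want 1×BR +2rd +0wr — yes → AL1|MU2|ME2|BR0|rd2|wr3
(1) want 1×MUL +2rd +1wr — yes → AL1|MU1|ME2|BR0|rd0|wr2
(2) want 1×MEM +1rd +1wr — RD_PORT → AL1|MU1|ME2|BR0|rd0|wr2
(3) want 1×BR +0rd +0wr — FU → AL1|MU1|ME2|BR0|rd0|wr2
(4) want 1×MEM +2rd +0wr — RD_PORT → AL1|MU1|ME2|BR0|rd0|wr2
(5) want 1×ALU +2rd +1wr — RD_PORT → AL1|MU1|ME2|BR0|rd0|wr2
(6) want 1×ALU +2rd +1wr — RD_PORT → AL1|MU1|ME2|BR0|rd0|wr2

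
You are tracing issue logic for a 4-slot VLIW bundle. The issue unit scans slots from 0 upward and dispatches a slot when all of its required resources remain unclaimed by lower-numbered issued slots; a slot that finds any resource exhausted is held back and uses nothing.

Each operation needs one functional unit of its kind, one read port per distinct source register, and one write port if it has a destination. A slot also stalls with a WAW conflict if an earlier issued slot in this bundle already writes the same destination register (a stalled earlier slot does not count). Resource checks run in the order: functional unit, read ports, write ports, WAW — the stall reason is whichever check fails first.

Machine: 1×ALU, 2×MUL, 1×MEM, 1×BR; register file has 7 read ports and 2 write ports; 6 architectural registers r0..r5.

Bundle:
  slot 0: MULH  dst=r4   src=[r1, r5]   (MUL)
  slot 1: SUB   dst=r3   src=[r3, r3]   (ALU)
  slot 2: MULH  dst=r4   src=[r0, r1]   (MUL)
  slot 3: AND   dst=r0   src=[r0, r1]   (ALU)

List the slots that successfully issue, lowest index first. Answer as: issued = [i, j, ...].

(0) want 1×MUL +2rd +1wr — yes → AL1|MU1|ME1|BR1|rd5|wr1
(1) want 1×ALU +1rd +1wr — yes → AL0|MU1|ME1|BR1|rd4|wr0
(2) want 1×MUL +2rd +1wr — WR_PORT → AL0|MU1|ME1|BR1|rd4|wr0
(3) want 1×ALU +2rd +1wr — FU → AL0|MU1|ME1|BR1|rd4|wr0

issued = [0, 1]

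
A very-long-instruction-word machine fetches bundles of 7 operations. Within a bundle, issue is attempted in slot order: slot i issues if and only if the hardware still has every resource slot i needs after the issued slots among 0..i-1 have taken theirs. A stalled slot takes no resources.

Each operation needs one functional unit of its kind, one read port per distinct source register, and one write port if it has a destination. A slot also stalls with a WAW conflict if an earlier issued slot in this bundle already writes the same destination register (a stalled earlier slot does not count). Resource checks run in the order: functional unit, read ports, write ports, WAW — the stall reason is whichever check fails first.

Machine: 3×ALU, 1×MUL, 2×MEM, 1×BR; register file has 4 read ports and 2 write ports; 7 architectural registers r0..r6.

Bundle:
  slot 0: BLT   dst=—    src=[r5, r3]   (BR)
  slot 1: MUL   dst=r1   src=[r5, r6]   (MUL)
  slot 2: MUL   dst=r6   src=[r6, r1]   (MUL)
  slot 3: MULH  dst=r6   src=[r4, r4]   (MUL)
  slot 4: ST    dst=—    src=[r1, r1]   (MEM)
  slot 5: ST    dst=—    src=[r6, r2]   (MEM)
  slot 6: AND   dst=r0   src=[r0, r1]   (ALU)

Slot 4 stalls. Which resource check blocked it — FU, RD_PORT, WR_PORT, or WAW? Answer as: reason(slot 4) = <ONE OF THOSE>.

reason(slot 4) = RD_PORT

slot 0 (BR): ISSUE — free A3,Mu1,Ld2,B0 rp2 wp2
slot 1 (MUL): ISSUE — free A3,Mu0,Ld2,B0 rp0 wp1
slot 2 (MUL): stall FU — free A3,Mu0,Ld2,B0 rp0 wp1
slot 3 (MUL): stall FU — free A3,Mu0,Ld2,B0 rp0 wp1
slot 4 (MEM): stall RD_PORT — free A3,Mu0,Ld2,B0 rp0 wp1
slot 5 (MEM): stall RD_PORT — free A3,Mu0,Ld2,B0 rp0 wp1
slot 6 (ALU): stall RD_PORT — free A3,Mu0,Ld2,B0 rp0 wp1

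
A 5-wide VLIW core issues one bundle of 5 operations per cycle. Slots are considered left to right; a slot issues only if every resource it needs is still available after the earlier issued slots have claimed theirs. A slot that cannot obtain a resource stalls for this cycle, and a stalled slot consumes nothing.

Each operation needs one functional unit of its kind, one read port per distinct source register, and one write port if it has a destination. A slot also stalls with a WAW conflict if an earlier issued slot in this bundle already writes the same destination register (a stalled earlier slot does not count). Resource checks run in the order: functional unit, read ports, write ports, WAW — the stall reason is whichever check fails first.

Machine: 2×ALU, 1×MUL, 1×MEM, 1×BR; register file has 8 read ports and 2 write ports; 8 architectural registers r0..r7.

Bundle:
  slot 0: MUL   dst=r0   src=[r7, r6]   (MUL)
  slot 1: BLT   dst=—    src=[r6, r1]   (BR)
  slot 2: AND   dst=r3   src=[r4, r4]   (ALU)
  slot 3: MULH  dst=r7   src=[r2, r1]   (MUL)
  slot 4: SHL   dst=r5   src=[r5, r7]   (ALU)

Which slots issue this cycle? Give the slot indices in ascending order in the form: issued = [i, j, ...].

issued = [0, 1, 2]

[0] MUL needs rd=2 wr=1: ok; after: ALU=2 MUL=0 MEM=1 BR=1, R=6, W=1
[1] BR needs rd=2 wr=0: ok; after: ALU=2 MUL=0 MEM=1 BR=0, R=4, W=1
[2] ALU needs rd=1 wr=1: ok; after: ALU=1 MUL=0 MEM=1 BR=0, R=3, W=0
[3] MUL needs rd=2 wr=1: FU; after: ALU=1 MUL=0 MEM=1 BR=0, R=3, W=0
[4] ALU needs rd=2 wr=1: WR_PORT; after: ALU=1 MUL=0 MEM=1 BR=0, R=3, W=0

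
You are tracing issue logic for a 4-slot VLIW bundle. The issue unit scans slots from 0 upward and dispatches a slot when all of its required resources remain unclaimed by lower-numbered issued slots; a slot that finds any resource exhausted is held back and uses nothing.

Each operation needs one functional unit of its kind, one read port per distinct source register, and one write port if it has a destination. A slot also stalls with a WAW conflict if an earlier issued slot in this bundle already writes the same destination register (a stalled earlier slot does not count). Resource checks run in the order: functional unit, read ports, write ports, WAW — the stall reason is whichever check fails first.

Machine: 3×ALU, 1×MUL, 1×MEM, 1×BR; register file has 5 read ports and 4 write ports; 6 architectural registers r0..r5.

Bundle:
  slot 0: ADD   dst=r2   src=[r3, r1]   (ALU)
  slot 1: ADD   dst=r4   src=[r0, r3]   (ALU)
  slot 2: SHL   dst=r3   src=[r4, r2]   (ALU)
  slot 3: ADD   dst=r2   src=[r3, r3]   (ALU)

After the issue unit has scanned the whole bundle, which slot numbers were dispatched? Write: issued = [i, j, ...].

issued = [0, 1]

#0 ALU src=r3,r1 dispatched  <A:2 Mu:1 Ld:1 B:1 rd:3 wr:3>
#1 ALU src=r0,r3 dispatched  <A:1 Mu:1 Ld:1 B:1 rd:1 wr:2>
#2 ALU src=r4,r2 held:RD_PORT  <A:1 Mu:1 Ld:1 B:1 rd:1 wr:2>
#3 ALU src=r3,r3 held:WAW  <A:1 Mu:1 Ld:1 B:1 rd:1 wr:2>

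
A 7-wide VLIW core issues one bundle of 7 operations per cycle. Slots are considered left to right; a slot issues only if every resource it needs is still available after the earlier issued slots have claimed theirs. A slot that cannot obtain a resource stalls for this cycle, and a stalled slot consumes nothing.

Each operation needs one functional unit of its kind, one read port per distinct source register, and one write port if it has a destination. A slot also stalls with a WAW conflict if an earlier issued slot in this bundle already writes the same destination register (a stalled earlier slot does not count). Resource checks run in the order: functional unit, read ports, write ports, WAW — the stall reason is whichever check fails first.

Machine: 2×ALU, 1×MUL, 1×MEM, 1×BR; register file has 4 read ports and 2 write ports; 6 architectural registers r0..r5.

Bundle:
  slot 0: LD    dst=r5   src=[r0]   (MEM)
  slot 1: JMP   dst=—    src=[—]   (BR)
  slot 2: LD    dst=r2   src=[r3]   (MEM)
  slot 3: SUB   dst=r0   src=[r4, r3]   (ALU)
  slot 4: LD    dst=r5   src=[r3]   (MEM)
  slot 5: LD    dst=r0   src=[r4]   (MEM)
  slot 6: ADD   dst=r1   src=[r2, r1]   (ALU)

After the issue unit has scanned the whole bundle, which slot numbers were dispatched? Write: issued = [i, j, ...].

issued = [0, 1, 3]

  0. MEM→r5 ⇒ go  {2A/1Mu/0Ld/1B | 3r 1w}
  1. BR ⇒ go  {2A/1Mu/0Ld/0B | 3r 1w}
  2. MEM→r2 ⇒ no(FU)  {2A/1Mu/0Ld/0B | 3r 1w}
  3. ALU→r0 ⇒ go  {1A/1Mu/0Ld/0B | 1r 0w}
  4. MEM→r5 ⇒ no(FU)  {1A/1Mu/0Ld/0B | 1r 0w}
  5. MEM→r0 ⇒ no(FU)  {1A/1Mu/0Ld/0B | 1r 0w}
  6. ALU→r1 ⇒ no(RD_PORT)  {1A/1Mu/0Ld/0B | 1r 0w}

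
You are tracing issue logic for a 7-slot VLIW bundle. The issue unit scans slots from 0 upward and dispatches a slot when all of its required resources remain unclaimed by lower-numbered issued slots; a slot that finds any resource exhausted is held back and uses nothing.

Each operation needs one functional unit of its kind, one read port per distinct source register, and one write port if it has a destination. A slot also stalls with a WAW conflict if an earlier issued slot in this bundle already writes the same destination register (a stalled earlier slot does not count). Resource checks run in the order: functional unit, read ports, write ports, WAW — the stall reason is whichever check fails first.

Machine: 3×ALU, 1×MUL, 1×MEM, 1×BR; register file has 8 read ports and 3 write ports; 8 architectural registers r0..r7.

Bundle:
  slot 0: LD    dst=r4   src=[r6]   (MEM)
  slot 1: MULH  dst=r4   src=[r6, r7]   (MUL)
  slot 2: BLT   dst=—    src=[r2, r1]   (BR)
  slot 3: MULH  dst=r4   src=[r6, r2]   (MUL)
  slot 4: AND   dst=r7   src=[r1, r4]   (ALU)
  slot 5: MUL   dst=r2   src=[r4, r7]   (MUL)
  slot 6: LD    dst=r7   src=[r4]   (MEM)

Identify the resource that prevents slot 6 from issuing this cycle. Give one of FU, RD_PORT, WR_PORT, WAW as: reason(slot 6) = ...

  0. MEM→r4 ⇒ go  {3A/1Mu/0Ld/1B | 7r 2w}
  1. MUL→r4 ⇒ no(WAW)  {3A/1Mu/0Ld/1B | 7r 2w}
  2. BR ⇒ go  {3A/1Mu/0Ld/0B | 5r 2w}
  3. MUL→r4 ⇒ no(WAW)  {3A/1Mu/0Ld/0B | 5r 2w}
  4. ALU→r7 ⇒ go  {2A/1Mu/0Ld/0B | 3r 1w}
  5. MUL→r2 ⇒ go  {2A/0Mu/0Ld/0B | 1r 0w}
  6. MEM→r7 ⇒ no(FU)  {2A/0Mu/0Ld/0B | 1r 0w}

reason(slot 6) = FU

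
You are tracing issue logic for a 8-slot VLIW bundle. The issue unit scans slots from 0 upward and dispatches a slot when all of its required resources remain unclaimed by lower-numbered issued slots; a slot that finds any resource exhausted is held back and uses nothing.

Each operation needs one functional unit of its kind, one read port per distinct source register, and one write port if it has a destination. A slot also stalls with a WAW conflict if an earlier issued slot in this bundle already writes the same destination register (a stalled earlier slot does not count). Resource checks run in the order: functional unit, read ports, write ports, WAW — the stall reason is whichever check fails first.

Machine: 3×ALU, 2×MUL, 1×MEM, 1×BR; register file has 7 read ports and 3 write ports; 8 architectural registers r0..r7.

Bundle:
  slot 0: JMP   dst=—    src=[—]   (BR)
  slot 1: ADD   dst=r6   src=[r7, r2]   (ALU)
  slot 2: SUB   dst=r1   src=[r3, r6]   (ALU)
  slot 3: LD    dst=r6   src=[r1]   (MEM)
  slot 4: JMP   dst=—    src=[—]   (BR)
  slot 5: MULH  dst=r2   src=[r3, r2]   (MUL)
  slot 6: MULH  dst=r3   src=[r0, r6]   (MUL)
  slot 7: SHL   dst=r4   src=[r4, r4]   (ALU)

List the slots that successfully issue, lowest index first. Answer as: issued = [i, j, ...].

[0] BR needs rd=0 wr=0: ok; after: ALU=3 MUL=2 MEM=1 BR=0, R=7, W=3
[1] ALU needs rd=2 wr=1: ok; after: ALU=2 MUL=2 MEM=1 BR=0, R=5, W=2
[2] ALU needs rd=2 wr=1: ok; after: ALU=1 MUL=2 MEM=1 BR=0, R=3, W=1
[3] MEM needs rd=1 wr=1: WAW; after: ALU=1 MUL=2 MEM=1 BR=0, R=3, W=1
[4] BR needs rd=0 wr=0: FU; after: ALU=1 MUL=2 MEM=1 BR=0, R=3, W=1
[5] MUL needs rd=2 wr=1: ok; after: ALU=1 MUL=1 MEM=1 BR=0, R=1, W=0
[6] MUL needs rd=2 wr=1: RD_PORT; after: ALU=1 MUL=1 MEM=1 BR=0, R=1, W=0
[7] ALU needs rd=1 wr=1: WR_PORT; after: ALU=1 MUL=1 MEM=1 BR=0, R=1, W=0

issued = [0, 1, 2, 5]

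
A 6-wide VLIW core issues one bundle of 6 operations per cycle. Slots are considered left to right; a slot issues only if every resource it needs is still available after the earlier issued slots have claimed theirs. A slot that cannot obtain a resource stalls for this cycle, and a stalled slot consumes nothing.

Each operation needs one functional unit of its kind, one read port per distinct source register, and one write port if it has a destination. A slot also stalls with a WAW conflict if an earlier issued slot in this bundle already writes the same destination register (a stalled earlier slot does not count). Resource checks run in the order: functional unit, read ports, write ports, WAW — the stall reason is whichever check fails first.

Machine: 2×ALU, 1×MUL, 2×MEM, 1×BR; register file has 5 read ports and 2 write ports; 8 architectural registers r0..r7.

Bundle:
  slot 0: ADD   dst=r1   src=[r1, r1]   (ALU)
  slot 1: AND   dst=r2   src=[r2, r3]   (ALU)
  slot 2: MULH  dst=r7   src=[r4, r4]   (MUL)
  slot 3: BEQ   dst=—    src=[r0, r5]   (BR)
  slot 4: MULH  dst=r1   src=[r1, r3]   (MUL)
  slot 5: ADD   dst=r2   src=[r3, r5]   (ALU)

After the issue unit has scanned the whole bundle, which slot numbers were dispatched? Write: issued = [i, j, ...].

#0 ALU src=r1,r1 dispatched  <A:1 Mu:1 Ld:2 B:1 rd:4 wr:1>
#1 ALU src=r2,r3 dispatched  <A:0 Mu:1 Ld:2 B:1 rd:2 wr:0>
#2 MUL src=r4,r4 held:WR_PORT  <A:0 Mu:1 Ld:2 B:1 rd:2 wr:0>
#3 BR src=r0,r5 dispatched  <A:0 Mu:1 Ld:2 B:0 rd:0 wr:0>
#4 MUL src=r1,r3 held:RD_PORT  <A:0 Mu:1 Ld:2 B:0 rd:0 wr:0>
#5 ALU src=r3,r5 held:FU  <A:0 Mu:1 Ld:2 B:0 rd:0 wr:0>

issued = [0, 1, 3]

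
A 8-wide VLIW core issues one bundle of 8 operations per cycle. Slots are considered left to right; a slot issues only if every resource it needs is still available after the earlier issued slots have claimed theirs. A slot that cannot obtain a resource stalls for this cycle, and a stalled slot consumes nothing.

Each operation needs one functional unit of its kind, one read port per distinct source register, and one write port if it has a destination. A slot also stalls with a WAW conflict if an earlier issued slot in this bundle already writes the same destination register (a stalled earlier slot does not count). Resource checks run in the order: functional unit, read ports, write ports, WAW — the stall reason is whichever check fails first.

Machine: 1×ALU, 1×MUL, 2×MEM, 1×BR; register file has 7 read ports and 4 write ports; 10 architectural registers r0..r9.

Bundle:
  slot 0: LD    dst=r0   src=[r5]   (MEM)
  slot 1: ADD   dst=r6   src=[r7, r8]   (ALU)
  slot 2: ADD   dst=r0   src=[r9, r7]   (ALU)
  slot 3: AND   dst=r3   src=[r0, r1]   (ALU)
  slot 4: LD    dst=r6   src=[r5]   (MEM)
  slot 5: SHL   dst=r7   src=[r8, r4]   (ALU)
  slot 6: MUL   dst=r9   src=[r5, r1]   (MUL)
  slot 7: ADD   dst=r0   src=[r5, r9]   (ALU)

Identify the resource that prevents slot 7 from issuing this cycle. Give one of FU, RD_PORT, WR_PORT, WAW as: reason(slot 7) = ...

(0) want 1×MEM +1rd +1wr — yes → AL1|MU1|ME1|BR1|rd6|wr3
(1) want 1×ALU +2rd +1wr — yes → AL0|MU1|ME1|BR1|rd4|wr2
(2) want 1×ALU +2rd +1wr — FU → AL0|MU1|ME1|BR1|rd4|wr2
(3) want 1×ALU +2rd +1wr — FU → AL0|MU1|ME1|BR1|rd4|wr2
(4) want 1×MEM +1rd +1wr — WAW → AL0|MU1|ME1|BR1|rd4|wr2
(5) want 1×ALU +2rd +1wr — FU → AL0|MU1|ME1|BR1|rd4|wr2
(6) want 1×MUL +2rd +1wr — yes → AL0|MU0|ME1|BR1|rd2|wr1
(7) want 1×ALU +2rd +1wr — FU → AL0|MU0|ME1|BR1|rd2|wr1

reason(slot 7) = FU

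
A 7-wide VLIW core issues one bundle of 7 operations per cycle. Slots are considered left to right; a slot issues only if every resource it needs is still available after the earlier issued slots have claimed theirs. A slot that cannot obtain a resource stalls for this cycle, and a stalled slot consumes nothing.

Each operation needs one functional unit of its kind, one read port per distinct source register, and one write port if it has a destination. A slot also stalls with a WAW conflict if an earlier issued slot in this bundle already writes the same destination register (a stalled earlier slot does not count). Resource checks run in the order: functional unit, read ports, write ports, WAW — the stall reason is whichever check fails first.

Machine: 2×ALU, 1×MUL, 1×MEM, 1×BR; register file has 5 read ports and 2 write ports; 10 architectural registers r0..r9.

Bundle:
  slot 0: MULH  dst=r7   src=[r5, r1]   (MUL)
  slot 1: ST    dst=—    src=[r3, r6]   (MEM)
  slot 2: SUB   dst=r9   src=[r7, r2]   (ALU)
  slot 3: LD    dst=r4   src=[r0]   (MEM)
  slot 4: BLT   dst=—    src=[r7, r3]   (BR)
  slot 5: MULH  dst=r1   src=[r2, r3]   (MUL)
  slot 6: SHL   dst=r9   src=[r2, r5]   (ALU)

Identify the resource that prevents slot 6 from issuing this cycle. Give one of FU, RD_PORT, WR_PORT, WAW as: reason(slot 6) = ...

(0) want 1×MUL +2rd +1wr — yes → AL2|MU0|ME1|BR1|rd3|wr1
(1) want 1×MEM +2rd +0wr — yes → AL2|MU0|ME0|BR1|rd1|wr1
(2) want 1×ALU +2rd +1wr — RD_PORT → AL2|MU0|ME0|BR1|rd1|wr1
(3) want 1×MEM +1rd +1wr — FU → AL2|MU0|ME0|BR1|rd1|wr1
(4) want 1×BR +2rd +0wr — RD_PORT → AL2|MU0|ME0|BR1|rd1|wr1
(5) want 1×MUL +2rd +1wr — FU → AL2|MU0|ME0|BR1|rd1|wr1
(6) want 1×ALU +2rd +1wr — RD_PORT → AL2|MU0|ME0|BR1|rd1|wr1

reason(slot 6) = RD_PORT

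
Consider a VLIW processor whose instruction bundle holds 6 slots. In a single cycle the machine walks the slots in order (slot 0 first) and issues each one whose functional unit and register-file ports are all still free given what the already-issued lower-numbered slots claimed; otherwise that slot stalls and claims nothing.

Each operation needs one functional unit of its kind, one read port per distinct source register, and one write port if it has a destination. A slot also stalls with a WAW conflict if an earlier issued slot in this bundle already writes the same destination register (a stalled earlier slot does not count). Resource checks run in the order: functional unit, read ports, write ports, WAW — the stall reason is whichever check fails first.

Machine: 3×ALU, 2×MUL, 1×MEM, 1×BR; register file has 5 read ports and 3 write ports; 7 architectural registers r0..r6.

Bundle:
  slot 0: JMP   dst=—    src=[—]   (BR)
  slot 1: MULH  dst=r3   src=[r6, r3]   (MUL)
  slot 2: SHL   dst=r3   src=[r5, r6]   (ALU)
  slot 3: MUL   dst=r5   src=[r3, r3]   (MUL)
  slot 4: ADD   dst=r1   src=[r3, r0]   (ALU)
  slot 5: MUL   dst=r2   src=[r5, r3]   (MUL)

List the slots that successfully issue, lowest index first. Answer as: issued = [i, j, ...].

  0. BR ⇒ go  {3A/2Mu/1Ld/0B | 5r 3w}
  1. MUL→r3 ⇒ go  {3A/1Mu/1Ld/0B | 3r 2w}
  2. ALU→r3 ⇒ no(WAW)  {3A/1Mu/1Ld/0B | 3r 2w}
  3. MUL→r5 ⇒ go  {3A/0Mu/1Ld/0B | 2r 1w}
  4. ALU→r1 ⇒ go  {2A/0Mu/1Ld/0B | 0r 0w}
  5. MUL→r2 ⇒ no(FU)  {2A/0Mu/1Ld/0B | 0r 0w}

issued = [0, 1, 3, 4]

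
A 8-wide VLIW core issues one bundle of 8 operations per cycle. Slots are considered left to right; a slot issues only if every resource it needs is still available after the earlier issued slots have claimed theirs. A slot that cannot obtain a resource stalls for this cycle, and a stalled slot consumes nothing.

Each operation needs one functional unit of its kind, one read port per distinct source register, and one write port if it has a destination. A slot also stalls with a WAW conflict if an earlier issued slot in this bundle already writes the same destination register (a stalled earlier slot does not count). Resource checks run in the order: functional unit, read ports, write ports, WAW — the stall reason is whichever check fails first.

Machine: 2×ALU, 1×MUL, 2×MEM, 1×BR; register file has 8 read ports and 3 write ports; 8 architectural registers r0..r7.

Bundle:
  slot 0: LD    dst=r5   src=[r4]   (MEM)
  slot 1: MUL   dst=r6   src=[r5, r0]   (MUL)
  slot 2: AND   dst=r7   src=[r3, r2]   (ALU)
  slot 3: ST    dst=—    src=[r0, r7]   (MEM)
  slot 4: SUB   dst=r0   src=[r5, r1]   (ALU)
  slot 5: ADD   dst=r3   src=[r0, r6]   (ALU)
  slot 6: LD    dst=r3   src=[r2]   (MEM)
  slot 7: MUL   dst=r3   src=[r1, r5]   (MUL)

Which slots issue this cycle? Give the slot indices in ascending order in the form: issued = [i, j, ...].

issued = [0, 1, 2, 3]

#0 MEM src=r4 dispatched  <A:2 Mu:1 Ld:1 B:1 rd:7 wr:2>
#1 MUL src=r5,r0 dispatched  <A:2 Mu:0 Ld:1 B:1 rd:5 wr:1>
#2 ALU src=r3,r2 dispatched  <A:1 Mu:0 Ld:1 B:1 rd:3 wr:0>
#3 MEM src=r0,r7 dispatched  <A:1 Mu:0 Ld:0 B:1 rd:1 wr:0>
#4 ALU src=r5,r1 held:RD_PORT  <A:1 Mu:0 Ld:0 B:1 rd:1 wr:0>
#5 ALU src=r0,r6 held:RD_PORT  <A:1 Mu:0 Ld:0 B:1 rd:1 wr:0>
#6 MEM src=r2 held:FU  <A:1 Mu:0 Ld:0 B:1 rd:1 wr:0>
#7 MUL src=r1,r5 held:FU  <A:1 Mu:0 Ld:0 B:1 rd:1 wr:0>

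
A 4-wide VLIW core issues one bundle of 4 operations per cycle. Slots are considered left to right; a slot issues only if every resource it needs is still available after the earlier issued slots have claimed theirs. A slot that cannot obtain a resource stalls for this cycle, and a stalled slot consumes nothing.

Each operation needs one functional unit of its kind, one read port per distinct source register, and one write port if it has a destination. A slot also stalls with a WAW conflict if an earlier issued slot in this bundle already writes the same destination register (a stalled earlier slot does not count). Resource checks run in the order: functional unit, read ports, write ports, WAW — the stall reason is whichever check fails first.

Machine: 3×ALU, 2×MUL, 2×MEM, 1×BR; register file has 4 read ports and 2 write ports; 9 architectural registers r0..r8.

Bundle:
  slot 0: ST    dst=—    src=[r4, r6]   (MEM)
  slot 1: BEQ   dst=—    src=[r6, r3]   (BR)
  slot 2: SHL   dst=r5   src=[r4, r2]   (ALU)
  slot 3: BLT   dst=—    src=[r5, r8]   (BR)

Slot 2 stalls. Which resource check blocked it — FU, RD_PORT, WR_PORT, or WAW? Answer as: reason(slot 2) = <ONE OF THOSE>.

#0 MEM src=r4,r6 dispatched  <A:3 Mu:2 Ld:1 B:1 rd:2 wr:2>
#1 BR src=r6,r3 dispatched  <A:3 Mu:2 Ld:1 B:0 rd:0 wr:2>
#2 ALU src=r4,r2 held:RD_PORT  <A:3 Mu:2 Ld:1 B:0 rd:0 wr:2>
#3 BR src=r5,r8 held:FU  <A:3 Mu:2 Ld:1 B:0 rd:0 wr:2>

reason(slot 2) = RD_PORT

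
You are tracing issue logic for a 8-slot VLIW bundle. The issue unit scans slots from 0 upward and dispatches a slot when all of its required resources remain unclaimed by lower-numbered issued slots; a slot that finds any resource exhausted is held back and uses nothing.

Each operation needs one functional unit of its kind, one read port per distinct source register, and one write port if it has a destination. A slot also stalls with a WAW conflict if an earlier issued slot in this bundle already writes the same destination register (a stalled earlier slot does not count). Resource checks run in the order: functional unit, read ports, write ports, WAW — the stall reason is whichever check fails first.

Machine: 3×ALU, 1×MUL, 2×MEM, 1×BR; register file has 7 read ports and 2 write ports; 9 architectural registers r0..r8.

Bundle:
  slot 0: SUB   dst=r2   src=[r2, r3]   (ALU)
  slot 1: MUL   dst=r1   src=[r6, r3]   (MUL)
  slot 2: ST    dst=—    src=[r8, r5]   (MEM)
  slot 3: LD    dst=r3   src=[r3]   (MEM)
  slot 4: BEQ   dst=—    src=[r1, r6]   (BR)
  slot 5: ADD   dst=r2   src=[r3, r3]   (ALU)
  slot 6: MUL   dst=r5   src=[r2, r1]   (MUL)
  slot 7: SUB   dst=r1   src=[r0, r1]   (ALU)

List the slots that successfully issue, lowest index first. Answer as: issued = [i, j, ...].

issued = [0, 1, 2]

[0] ALU needs rd=2 wr=1: ok; after: ALU=2 MUL=1 MEM=2 BR=1, R=5, W=1
[1] MUL needs rd=2 wr=1: ok; after: ALU=2 MUL=0 MEM=2 BR=1, R=3, W=0
[2] MEM needs rd=2 wr=0: ok; after: ALU=2 MUL=0 MEM=1 BR=1, R=1, W=0
[3] MEM needs rd=1 wr=1: WR_PORT; after: ALU=2 MUL=0 MEM=1 BR=1, R=1, W=0
[4] BR needs rd=2 wr=0: RD_PORT; after: ALU=2 MUL=0 MEM=1 BR=1, R=1, W=0
[5] ALU needs rd=1 wr=1: WR_PORT; after: ALU=2 MUL=0 MEM=1 BR=1, R=1, W=0
[6] MUL needs rd=2 wr=1: FU; after: ALU=2 MUL=0 MEM=1 BR=1, R=1, W=0
[7] ALU needs rd=2 wr=1: RD_PORT; after: ALU=2 MUL=0 MEM=1 BR=1, R=1, W=0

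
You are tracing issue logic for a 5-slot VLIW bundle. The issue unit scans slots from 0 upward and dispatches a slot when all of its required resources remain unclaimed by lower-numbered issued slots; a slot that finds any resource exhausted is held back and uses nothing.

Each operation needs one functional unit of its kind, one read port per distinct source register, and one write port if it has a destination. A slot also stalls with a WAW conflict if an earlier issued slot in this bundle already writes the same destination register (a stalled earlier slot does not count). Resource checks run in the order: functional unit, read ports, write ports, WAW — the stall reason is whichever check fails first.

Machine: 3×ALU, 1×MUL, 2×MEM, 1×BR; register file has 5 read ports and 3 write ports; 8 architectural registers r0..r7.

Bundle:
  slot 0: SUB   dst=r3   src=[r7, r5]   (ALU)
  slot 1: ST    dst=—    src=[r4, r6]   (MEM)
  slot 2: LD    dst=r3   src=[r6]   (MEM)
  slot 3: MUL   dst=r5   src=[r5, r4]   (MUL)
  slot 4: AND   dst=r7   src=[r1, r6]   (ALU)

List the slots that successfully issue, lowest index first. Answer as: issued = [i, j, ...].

#0 ALU src=r7,r5 dispatched  <A:2 Mu:1 Ld:2 B:1 rd:3 wr:2>
#1 MEM src=r4,r6 dispatched  <A:2 Mu:1 Ld:1 B:1 rd:1 wr:2>
#2 MEM src=r6 held:WAW  <A:2 Mu:1 Ld:1 B:1 rd:1 wr:2>
#3 MUL src=r5,r4 held:RD_PORT  <A:2 Mu:1 Ld:1 B:1 rd:1 wr:2>
#4 ALU src=r1,r6 held:RD_PORT  <A:2 Mu:1 Ld:1 B:1 rd:1 wr:2>

issued = [0, 1]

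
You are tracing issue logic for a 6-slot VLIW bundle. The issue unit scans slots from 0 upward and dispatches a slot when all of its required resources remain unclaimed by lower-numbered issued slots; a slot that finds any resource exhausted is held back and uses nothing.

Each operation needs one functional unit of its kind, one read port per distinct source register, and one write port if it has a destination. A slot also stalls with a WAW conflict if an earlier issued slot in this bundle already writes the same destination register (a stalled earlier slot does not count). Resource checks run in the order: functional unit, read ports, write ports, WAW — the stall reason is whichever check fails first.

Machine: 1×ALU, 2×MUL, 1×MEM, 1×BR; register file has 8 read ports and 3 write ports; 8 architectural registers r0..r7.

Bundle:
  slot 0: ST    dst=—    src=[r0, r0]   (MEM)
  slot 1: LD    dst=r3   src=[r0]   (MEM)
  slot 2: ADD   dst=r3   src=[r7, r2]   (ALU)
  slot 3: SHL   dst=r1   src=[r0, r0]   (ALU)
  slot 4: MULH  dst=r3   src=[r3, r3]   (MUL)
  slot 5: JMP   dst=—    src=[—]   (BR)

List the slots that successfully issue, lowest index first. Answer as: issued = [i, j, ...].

[0] MEM needs rd=1 wr=0: ok; after: ALU=1 MUL=2 MEM=0 BR=1, R=7, W=3
[1] MEM needs rd=1 wr=1: FU; after: ALU=1 MUL=2 MEM=0 BR=1, R=7, W=3
[2] ALU needs rd=2 wr=1: ok; after: ALU=0 MUL=2 MEM=0 BR=1, R=5, W=2
[3] ALU needs rd=1 wr=1: FU; after: ALU=0 MUL=2 MEM=0 BR=1, R=5, W=2
[4] MUL needs rd=1 wr=1: WAW; after: ALU=0 MUL=2 MEM=0 BR=1, R=5, W=2
[5] BR needs rd=0 wr=0: ok; after: ALU=0 MUL=2 MEM=0 BR=0, R=5, W=2

issued = [0, 2, 5]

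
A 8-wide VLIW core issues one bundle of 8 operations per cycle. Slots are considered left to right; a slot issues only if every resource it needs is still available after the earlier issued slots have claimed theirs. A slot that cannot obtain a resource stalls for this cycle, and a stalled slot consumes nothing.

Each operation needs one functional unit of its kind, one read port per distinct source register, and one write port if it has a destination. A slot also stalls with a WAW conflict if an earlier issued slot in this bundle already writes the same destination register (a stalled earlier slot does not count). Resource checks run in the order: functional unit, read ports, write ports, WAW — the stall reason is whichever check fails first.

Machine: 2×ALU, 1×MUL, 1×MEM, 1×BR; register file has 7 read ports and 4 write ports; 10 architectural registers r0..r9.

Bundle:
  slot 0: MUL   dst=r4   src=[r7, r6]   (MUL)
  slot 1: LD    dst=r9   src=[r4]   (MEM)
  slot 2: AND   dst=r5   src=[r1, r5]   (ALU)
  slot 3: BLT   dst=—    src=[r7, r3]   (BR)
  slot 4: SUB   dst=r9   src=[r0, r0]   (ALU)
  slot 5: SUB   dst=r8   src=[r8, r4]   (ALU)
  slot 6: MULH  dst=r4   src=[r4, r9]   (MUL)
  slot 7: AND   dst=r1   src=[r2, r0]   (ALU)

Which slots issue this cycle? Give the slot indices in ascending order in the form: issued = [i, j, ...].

(0) want 1×MUL +2rd +1wr — yes → AL2|MU0|ME1|BR1|rd5|wr3
(1) want 1×MEM +1rd +1wr — yes → AL2|MU0|ME0|BR1|rd4|wr2
(2) want 1×ALU +2rd +1wr — yes → AL1|MU0|ME0|BR1|rd2|wr1
(3) want 1×BR +2rd +0wr — yes → AL1|MU0|ME0|BR0|rd0|wr1
(4) want 1×ALU +1rd +1wr — RD_PORT → AL1|MU0|ME0|BR0|rd0|wr1
(5) want 1×ALU +2rd +1wr — RD_PORT → AL1|MU0|ME0|BR0|rd0|wr1
(6) want 1×MUL +2rd +1wr — FU → AL1|MU0|ME0|BR0|rd0|wr1
(7) want 1×ALU +2rd +1wr — RD_PORT → AL1|MU0|ME0|BR0|rd0|wr1

issued = [0, 1, 2, 3]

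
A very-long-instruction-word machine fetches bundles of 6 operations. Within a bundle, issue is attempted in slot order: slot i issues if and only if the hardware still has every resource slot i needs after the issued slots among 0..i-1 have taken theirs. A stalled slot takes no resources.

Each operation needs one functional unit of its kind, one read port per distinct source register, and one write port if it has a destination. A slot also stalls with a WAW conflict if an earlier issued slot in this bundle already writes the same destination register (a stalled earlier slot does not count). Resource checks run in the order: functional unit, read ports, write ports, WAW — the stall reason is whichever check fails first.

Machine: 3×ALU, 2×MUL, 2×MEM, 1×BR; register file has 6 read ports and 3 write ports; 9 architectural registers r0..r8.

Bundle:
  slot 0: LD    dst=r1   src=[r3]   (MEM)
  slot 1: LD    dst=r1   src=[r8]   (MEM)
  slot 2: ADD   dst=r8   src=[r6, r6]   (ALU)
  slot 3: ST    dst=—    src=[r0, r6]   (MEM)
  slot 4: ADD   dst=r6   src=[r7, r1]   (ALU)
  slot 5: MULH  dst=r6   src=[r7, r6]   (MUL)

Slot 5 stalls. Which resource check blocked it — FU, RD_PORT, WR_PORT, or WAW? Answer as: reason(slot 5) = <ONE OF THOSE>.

[0] MEM needs rd=1 wr=1: ok; after: ALU=3 MUL=2 MEM=1 BR=1, R=5, W=2
[1] MEM needs rd=1 wr=1: WAW; after: ALU=3 MUL=2 MEM=1 BR=1, R=5, W=2
[2] ALU needs rd=1 wr=1: ok; after: ALU=2 MUL=2 MEM=1 BR=1, R=4, W=1
[3] MEM needs rd=2 wr=0: ok; after: ALU=2 MUL=2 MEM=0 BR=1, R=2, W=1
[4] ALU needs rd=2 wr=1: ok; after: ALU=1 MUL=2 MEM=0 BR=1, R=0, W=0
[5] MUL needs rd=2 wr=1: RD_PORT; after: ALU=1 MUL=2 MEM=0 BR=1, R=0, W=0

reason(slot 5) = RD_PORT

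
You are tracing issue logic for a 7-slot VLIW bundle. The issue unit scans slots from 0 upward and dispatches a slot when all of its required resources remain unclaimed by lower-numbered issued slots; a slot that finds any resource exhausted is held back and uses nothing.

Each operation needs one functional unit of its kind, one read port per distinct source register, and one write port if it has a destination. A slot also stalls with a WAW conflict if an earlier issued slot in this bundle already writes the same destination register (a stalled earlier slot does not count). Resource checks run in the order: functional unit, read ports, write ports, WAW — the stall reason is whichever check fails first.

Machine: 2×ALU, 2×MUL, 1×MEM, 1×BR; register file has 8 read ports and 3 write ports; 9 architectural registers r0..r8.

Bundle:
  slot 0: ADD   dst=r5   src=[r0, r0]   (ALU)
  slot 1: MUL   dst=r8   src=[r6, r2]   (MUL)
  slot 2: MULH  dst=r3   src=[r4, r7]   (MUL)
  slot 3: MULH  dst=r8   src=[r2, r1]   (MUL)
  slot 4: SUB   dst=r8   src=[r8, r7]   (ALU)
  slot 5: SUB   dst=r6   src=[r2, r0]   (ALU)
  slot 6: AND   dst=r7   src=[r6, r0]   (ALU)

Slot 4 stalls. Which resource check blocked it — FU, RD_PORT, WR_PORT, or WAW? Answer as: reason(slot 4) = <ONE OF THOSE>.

reason(slot 4) = WR_PORT

(0) want 1×ALU +1rd +1wr — yes → AL1|MU2|ME1|BR1|rd7|wr2
(1) want 1×MUL +2rd +1wr — yes → AL1|MU1|ME1|BR1|rd5|wr1
(2) want 1×MUL +2rd +1wr — yes → AL1|MU0|ME1|BR1|rd3|wr0
(3) want 1×MUL +2rd +1wr — FU → AL1|MU0|ME1|BR1|rd3|wr0
(4) want 1×ALU +2rd +1wr — WR_PORT → AL1|MU0|ME1|BR1|rd3|wr0
(5) want 1×ALU +2rd +1wr — WR_PORT → AL1|MU0|ME1|BR1|rd3|wr0
(6) want 1×ALU +2rd +1wr — WR_PORT → AL1|MU0|ME1|BR1|rd3|wr0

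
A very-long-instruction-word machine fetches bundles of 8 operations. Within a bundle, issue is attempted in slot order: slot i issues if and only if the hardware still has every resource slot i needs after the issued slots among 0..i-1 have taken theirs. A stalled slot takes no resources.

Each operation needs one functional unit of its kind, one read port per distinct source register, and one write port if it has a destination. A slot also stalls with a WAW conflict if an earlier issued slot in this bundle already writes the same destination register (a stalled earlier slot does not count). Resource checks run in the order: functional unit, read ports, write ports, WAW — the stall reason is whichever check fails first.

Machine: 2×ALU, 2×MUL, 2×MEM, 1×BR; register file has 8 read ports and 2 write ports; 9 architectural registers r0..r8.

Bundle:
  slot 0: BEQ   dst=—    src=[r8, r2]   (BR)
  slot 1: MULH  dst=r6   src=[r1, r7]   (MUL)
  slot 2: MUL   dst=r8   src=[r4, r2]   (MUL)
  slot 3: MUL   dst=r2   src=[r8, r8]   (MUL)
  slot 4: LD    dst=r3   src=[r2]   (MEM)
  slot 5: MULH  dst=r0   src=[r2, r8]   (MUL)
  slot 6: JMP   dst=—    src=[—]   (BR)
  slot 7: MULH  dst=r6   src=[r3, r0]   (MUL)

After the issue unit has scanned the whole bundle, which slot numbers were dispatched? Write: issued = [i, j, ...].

#0 BR src=r8,r2 dispatched  <A:2 Mu:2 Ld:2 B:0 rd:6 wr:2>
#1 MUL src=r1,r7 dispatched  <A:2 Mu:1 Ld:2 B:0 rd:4 wr:1>
#2 MUL src=r4,r2 dispatched  <A:2 Mu:0 Ld:2 B:0 rd:2 wr:0>
#3 MUL src=r8,r8 held:FU  <A:2 Mu:0 Ld:2 B:0 rd:2 wr:0>
#4 MEM src=r2 held:WR_PORT  <A:2 Mu:0 Ld:2 B:0 rd:2 wr:0>
#5 MUL src=r2,r8 held:FU  <A:2 Mu:0 Ld:2 B:0 rd:2 wr:0>
#6 BR src=- held:FU  <A:2 Mu:0 Ld:2 B:0 rd:2 wr:0>
#7 MUL src=r3,r0 held:FU  <A:2 Mu:0 Ld:2 B:0 rd:2 wr:0>

issued = [0, 1, 2]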